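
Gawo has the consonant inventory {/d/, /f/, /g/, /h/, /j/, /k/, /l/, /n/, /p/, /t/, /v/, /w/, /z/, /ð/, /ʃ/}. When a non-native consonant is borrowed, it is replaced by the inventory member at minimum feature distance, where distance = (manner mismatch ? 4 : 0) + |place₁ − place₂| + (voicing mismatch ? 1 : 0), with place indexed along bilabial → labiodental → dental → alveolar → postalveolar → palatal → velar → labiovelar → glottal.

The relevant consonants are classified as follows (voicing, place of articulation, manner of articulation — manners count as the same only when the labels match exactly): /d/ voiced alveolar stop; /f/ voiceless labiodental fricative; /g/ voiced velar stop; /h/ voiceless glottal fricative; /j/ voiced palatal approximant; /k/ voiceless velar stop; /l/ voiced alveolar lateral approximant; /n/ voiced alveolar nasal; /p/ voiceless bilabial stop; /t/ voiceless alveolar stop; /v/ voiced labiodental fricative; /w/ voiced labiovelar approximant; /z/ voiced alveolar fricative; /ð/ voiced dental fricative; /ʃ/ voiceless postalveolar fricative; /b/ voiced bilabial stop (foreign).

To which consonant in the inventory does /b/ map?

p

/p/ is closest: same manner (stop), place distance 0 (bilabial→bilabial), voicing differs (+1); total 1. Next closest is /d/ at distance 3.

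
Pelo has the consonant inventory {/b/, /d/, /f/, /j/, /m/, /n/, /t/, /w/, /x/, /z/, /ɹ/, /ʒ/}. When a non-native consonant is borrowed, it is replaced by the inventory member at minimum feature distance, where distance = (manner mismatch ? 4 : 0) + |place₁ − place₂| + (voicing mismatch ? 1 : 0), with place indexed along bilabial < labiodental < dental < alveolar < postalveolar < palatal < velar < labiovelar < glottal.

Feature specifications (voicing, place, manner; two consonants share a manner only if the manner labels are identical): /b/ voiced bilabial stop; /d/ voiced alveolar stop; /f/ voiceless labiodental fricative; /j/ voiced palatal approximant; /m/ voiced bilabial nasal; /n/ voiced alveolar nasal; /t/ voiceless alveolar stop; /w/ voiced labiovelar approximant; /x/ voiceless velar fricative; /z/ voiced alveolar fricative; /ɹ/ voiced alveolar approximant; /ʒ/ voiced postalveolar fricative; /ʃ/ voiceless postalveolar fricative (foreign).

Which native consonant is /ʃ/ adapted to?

/ʒ/ is closest: same manner (fricative), place distance 0 (postalveolar→postalveolar), voicing differs (+1); total 1. Next closest is /x/ at distance 2.

ʒ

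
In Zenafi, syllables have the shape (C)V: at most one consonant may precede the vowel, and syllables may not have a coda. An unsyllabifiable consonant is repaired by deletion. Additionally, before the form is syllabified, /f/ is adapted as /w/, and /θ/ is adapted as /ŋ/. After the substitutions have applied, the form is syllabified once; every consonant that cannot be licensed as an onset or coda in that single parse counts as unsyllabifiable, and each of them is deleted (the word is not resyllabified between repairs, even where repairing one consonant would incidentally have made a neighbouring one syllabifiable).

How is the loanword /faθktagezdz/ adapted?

Substitution: /f/ → /w/, /θ/ → /ŋ/, giving /waŋktagezdz/.
The consonants /ŋ/, /k/, /z/, /d/, /z/ cannot be parsed into a legal (C)V syllable (no codas are permitted; onsets are limited to one consonant).
Each unlicensed consonant is deleted: /ŋ/, /k/, /z/, /d/, /z/.

watage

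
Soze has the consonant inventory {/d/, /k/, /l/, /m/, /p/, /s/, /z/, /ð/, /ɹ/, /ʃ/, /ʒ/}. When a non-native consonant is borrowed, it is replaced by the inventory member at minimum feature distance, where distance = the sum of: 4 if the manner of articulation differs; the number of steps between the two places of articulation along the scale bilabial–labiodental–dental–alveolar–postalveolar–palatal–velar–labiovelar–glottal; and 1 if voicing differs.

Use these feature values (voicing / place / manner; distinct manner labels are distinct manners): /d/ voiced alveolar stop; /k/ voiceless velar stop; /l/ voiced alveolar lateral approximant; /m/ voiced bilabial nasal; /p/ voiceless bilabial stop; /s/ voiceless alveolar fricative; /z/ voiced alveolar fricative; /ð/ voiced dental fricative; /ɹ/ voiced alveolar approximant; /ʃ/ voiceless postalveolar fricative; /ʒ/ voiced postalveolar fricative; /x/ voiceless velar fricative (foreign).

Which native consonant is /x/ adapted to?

/ʃ/ is closest: same manner (fricative), place distance 2 (velar→postalveolar), same voicing; total 2. Next closest is /s/ at distance 3.

ʃ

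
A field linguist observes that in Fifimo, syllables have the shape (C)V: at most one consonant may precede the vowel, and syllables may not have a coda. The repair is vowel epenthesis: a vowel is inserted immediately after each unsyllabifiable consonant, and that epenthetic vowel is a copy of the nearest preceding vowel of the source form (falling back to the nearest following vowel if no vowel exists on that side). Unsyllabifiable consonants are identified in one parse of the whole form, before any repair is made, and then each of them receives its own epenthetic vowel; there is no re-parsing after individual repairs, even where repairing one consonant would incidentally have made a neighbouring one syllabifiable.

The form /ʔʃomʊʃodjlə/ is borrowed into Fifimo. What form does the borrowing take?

ʔoʃomʊʃodojolə

Syllabifying with onset maximization leaves /ʔ/, /d/, /j/ stranded (no codas are permitted; onsets are limited to one consonant).
Each unlicensed consonant becomes the onset of a new syllable: /ʔ/ → /ʔo/, /d/ → /do/, /j/ → /jo/.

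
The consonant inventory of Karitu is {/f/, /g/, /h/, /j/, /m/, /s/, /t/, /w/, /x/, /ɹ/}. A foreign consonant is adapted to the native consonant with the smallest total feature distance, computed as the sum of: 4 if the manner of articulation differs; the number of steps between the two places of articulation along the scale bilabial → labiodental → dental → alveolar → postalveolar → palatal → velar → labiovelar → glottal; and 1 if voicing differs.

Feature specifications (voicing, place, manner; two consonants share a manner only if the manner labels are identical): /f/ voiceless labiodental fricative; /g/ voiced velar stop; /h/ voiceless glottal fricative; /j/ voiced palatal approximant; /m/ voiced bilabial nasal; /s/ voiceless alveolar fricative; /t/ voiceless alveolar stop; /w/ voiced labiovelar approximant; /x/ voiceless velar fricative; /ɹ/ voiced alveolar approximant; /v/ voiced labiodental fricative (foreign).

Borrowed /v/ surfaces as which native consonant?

f

/f/ is closest: same manner (fricative), place distance 0 (labiodental→labiodental), voicing differs (+1); total 1. Next closest is /s/ at distance 3.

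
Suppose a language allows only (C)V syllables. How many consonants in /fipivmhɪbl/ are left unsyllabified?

4

Syllabifying with onset maximization leaves /v/, /m/, /b/, /l/ stranded (no codas are permitted; onsets are limited to one consonant).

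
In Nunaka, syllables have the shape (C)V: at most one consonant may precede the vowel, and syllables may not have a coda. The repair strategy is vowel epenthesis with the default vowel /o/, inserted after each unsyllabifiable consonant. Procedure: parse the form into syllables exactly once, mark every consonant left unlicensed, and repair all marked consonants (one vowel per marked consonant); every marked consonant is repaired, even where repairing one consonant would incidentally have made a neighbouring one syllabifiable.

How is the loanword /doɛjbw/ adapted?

Under (C)V, the unsyllabifiable consonants are /j/, /b/, /w/ (no codas are permitted; onsets are limited to one consonant).
Each unlicensed consonant becomes the onset of a new syllable: /j/ → /jo/, /b/ → /bo/, /w/ → /wo/.

doɛjobowo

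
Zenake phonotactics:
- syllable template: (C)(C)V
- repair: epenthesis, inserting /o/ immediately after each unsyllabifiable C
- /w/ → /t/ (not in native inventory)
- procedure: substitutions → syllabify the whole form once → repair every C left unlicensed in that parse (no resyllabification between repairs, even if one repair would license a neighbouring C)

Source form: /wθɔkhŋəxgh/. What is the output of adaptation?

tθɔkohŋəxogoho

Substitution: /w/ → /t/, giving /tθɔkhŋəxgh/.
Syllabifying with onset maximization leaves /k/, /x/, /g/, /h/ stranded (no codas are permitted; onsets may contain at most 2 consonants).
Each unlicensed consonant becomes the onset of a new syllable: /k/ → /ko/, /x/ → /xo/, /g/ → /go/, /h/ → /ho/.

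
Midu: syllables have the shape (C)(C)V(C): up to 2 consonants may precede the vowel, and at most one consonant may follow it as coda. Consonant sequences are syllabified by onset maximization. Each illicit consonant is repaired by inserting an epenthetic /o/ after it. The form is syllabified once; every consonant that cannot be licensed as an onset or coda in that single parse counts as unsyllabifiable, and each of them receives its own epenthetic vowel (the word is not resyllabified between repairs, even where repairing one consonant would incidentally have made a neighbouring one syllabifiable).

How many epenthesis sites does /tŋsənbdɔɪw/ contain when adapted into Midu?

The unsyllabifiable consonants are /t/; each receives one epenthetic vowel.

1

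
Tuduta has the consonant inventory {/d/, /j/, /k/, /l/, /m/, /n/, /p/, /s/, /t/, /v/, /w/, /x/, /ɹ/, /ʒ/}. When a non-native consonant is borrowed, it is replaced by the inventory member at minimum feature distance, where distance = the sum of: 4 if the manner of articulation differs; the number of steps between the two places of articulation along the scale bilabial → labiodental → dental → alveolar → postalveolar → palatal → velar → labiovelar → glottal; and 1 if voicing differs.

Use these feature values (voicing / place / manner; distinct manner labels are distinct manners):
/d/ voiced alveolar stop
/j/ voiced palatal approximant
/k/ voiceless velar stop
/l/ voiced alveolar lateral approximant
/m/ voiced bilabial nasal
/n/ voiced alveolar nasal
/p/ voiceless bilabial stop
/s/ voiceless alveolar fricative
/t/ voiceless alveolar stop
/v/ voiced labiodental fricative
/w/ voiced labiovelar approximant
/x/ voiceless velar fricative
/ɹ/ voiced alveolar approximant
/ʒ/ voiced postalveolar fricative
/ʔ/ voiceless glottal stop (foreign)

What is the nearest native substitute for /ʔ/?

k

/k/ is closest: same manner (stop), place distance 2 (glottal→velar), same voicing; total 2. Next closest is /t/ at distance 5.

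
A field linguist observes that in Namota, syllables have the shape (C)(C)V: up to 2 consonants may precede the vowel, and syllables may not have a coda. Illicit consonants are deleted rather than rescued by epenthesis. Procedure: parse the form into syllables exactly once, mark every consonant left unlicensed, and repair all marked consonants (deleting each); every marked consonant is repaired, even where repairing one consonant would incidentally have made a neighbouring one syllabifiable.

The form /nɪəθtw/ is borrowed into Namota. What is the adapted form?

Syllabifying with onset maximization leaves /θ/, /t/, /w/ stranded (no codas are permitted; onsets may contain at most 2 consonants).
Each unlicensed consonant is deleted: /θ/, /t/, /w/.

nɪə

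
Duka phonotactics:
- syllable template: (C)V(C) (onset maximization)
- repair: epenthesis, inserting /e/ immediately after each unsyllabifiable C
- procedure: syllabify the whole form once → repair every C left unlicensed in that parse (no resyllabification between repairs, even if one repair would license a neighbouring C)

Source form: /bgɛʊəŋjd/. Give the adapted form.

begɛʊəŋjede

The consonants /b/, /j/, /d/ cannot be parsed into a legal (C)V(C) syllable (at most one coda consonant is licensed; onsets are limited to one consonant).
Inserting the epenthetic vowel yields /b/ → /be/, /j/ → /je/, /d/ → /de/.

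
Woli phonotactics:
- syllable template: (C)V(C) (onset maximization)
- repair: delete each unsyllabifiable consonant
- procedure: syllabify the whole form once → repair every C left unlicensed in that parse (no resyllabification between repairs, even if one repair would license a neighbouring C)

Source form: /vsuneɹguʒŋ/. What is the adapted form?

The consonants /v/, /ŋ/ cannot be parsed into a legal (C)V(C) syllable (at most one coda consonant is licensed; onsets are limited to one consonant).
Deleting the stranded consonants removes /v/, /ŋ/.

suneɹguʒ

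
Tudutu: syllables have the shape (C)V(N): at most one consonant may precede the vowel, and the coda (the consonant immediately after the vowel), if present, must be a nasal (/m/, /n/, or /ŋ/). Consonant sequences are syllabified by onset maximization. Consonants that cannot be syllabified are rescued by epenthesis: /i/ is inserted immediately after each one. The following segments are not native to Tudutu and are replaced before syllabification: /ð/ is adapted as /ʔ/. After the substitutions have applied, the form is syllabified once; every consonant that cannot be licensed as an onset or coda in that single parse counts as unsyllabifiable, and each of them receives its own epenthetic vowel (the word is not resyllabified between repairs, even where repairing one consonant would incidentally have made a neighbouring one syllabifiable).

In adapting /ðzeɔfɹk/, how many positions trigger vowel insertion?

After substitution the input is /ʔzeɔfɹk/.
The unsyllabifiable consonants are /ʔ/, /f/, /ɹ/, /k/; each receives one epenthetic vowel.

4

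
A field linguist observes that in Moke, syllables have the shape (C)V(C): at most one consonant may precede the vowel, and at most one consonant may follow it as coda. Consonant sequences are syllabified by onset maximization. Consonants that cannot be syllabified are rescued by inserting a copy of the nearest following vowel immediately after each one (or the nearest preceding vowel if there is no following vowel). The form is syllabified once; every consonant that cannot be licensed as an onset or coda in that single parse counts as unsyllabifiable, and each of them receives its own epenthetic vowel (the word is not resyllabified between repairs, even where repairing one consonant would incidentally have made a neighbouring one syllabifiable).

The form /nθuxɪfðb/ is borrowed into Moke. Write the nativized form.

The consonants /n/, /ð/, /b/ cannot be parsed into a legal (C)V(C) syllable (at most one coda consonant is licensed; onsets are limited to one consonant).
Inserting the epenthetic vowel yields /n/ → /nu/, /ð/ → /ðɪ/, /b/ → /bɪ/.

nuθuxɪfðɪbɪ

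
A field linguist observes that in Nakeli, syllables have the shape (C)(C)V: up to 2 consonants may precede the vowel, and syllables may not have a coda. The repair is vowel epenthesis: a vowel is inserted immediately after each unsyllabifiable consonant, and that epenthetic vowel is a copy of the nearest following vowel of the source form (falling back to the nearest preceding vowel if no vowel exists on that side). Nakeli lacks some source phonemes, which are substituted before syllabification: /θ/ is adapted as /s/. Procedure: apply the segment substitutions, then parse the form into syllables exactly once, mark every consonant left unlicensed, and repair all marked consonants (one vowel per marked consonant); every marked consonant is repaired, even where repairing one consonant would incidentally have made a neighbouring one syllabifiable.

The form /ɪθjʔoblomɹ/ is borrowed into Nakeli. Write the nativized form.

ɪsojʔoblomoɹo

Substitution: /θ/ → /s/, giving /ɪsjʔoblomɹ/.
The consonants /s/, /m/, /ɹ/ cannot be parsed into a legal (C)(C)V syllable (no codas are permitted; onsets may contain at most 2 consonants).
Each unlicensed consonant becomes the onset of a new syllable: /s/ → /so/, /m/ → /mo/, /ɹ/ → /ɹo/.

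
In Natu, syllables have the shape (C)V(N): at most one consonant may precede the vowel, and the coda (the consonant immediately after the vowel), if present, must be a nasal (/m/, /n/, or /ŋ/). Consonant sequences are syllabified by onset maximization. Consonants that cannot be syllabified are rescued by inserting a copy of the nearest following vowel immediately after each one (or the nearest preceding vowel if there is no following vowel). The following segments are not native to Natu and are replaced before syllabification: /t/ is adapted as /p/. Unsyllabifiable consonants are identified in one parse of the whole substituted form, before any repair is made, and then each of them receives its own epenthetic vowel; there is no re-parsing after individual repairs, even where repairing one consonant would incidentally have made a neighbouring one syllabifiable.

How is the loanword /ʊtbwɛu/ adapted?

Substitution: /t/ → /p/, giving /ʊpbwɛu/.
The consonants /p/, /b/ cannot be parsed into a legal (C)V(N) syllable (only a nasal (/m/, /n/, or /ŋ/) is licensed in coda position; onsets are limited to one consonant).
Each unlicensed consonant becomes the onset of a new syllable: /p/ → /pɛ/, /b/ → /bɛ/.

ʊpɛbɛwɛu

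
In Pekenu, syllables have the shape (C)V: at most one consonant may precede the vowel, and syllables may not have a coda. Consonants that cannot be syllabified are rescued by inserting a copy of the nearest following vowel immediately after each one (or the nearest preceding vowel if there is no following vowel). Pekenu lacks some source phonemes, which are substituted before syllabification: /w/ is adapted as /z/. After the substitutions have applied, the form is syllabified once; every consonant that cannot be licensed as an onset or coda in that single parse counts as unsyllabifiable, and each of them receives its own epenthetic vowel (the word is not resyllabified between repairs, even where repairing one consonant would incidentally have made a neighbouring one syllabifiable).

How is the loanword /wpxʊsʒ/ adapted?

zʊpʊxʊsʊʒʊ

Substitution: /w/ → /z/, giving /zpxʊsʒ/.
Under (C)V, the unsyllabifiable consonants are /z/, /p/, /s/, /ʒ/ (no codas are permitted; onsets are limited to one consonant).
Inserting the epenthetic vowel yields /z/ → /zʊ/, /p/ → /pʊ/, /s/ → /sʊ/, /ʒ/ → /ʒʊ/.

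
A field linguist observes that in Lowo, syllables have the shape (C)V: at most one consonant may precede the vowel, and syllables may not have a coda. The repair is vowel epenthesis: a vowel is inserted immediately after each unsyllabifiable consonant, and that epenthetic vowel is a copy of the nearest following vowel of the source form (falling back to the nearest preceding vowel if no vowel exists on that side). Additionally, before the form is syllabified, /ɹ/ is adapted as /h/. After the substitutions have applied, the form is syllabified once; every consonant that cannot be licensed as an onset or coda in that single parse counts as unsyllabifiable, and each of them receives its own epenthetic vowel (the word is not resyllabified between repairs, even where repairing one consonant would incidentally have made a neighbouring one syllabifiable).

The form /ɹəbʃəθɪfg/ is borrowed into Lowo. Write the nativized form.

Substitution: /ɹ/ → /h/, giving /həbʃəθɪfg/.
The consonants /b/, /f/, /g/ cannot be parsed into a legal (C)V syllable (no codas are permitted; onsets are limited to one consonant).
Epenthesis after each stranded consonant: /b/ → /bə/, /f/ → /fɪ/, /g/ → /gɪ/.

həbəʃəθɪfɪgɪ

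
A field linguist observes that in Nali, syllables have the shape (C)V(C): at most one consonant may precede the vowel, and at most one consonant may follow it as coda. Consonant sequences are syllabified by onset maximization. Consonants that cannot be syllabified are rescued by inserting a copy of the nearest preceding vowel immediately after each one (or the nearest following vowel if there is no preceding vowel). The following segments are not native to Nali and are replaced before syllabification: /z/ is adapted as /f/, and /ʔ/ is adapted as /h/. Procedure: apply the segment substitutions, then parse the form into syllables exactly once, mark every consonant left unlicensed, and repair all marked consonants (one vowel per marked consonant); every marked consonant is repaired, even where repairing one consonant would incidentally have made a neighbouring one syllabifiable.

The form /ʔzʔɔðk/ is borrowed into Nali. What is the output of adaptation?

hɔfɔhɔðkɔ

Substitution: /ʔ/ → /h/, /z/ → /f/, giving /hfhɔðk/.
The consonants /h/, /f/, /k/ cannot be parsed into a legal (C)V(C) syllable (at most one coda consonant is licensed; onsets are limited to one consonant).
Inserting the epenthetic vowel yields /h/ → /hɔ/, /f/ → /fɔ/, /k/ → /kɔ/.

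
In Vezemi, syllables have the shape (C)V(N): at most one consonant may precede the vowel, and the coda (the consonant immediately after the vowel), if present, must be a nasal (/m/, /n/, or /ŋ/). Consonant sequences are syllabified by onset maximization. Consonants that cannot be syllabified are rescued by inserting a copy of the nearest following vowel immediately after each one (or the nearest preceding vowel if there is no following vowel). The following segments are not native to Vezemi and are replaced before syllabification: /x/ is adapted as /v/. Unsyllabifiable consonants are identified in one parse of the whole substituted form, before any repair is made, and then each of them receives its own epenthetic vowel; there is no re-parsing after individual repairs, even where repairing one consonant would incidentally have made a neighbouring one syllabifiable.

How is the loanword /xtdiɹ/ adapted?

Substitution: /x/ → /v/, giving /vtdiɹ/.
Under (C)V(N), the unsyllabifiable consonants are /v/, /t/, /ɹ/ (only a nasal (/m/, /n/, or /ŋ/) is licensed in coda position; onsets are limited to one consonant).
Inserting the epenthetic vowel yields /v/ → /vi/, /t/ → /ti/, /ɹ/ → /ɹi/.

vitidiɹi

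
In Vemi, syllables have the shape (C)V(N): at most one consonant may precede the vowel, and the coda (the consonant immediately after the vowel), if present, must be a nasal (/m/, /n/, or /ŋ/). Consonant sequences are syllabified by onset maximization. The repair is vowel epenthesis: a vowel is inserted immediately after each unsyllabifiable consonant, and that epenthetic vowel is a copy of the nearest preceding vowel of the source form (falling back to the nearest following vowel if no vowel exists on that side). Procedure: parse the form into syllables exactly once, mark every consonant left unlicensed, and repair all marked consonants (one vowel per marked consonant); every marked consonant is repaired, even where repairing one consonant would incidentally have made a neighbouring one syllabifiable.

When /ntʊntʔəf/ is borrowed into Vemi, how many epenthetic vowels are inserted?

3

The unsyllabifiable consonants are /n/, /t/, /f/; each receives one epenthetic vowel.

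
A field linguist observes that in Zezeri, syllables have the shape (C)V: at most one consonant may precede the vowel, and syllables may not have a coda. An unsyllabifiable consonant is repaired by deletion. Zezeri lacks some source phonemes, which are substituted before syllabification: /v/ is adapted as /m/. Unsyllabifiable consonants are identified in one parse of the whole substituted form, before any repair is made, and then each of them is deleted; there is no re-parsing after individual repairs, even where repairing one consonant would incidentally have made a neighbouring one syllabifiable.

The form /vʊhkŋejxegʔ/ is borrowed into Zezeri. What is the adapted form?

Substitution: /v/ → /m/, giving /mʊhkŋejxegʔ/.
Under (C)V, the unsyllabifiable consonants are /h/, /k/, /j/, /g/, /ʔ/ (no codas are permitted; onsets are limited to one consonant).
Each unlicensed consonant is deleted: /h/, /k/, /j/, /g/, /ʔ/.

mʊŋexe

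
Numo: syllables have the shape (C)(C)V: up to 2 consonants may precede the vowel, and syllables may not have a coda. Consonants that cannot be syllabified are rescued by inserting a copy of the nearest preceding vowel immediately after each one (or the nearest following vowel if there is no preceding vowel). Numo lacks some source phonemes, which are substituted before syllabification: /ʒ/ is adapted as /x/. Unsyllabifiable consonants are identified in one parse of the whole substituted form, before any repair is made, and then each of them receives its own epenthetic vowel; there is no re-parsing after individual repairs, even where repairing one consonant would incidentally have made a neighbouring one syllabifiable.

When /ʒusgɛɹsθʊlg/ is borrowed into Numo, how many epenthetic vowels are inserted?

3

After substitution the input is /xusgɛɹsθʊlg/.
The unsyllabifiable consonants are /ɹ/, /l/, /g/; each receives one epenthetic vowel.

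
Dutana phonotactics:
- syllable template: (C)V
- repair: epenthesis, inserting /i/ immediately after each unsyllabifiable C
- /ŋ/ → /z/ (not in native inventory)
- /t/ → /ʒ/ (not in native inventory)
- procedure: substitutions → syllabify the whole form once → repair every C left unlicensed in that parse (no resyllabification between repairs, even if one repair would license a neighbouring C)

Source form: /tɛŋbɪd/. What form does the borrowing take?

Substitution: /t/ → /ʒ/, /ŋ/ → /z/, giving /ʒɛzbɪd/.
Syllabifying with onset maximization leaves /z/, /d/ stranded (no codas are permitted; onsets are limited to one consonant).
Epenthesis after each stranded consonant: /z/ → /zi/, /d/ → /di/.

ʒɛzibɪdi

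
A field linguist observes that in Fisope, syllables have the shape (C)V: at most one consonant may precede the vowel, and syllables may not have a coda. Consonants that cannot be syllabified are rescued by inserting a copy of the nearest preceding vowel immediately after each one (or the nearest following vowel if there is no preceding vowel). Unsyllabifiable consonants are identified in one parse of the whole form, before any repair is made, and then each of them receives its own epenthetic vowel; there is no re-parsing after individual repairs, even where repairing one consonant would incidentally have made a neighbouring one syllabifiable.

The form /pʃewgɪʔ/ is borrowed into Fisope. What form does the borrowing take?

Syllabifying with onset maximization leaves /p/, /w/, /ʔ/ stranded (no codas are permitted; onsets are limited to one consonant).
Inserting the epenthetic vowel yields /p/ → /pe/, /w/ → /we/, /ʔ/ → /ʔɪ/.

peʃewegɪʔɪ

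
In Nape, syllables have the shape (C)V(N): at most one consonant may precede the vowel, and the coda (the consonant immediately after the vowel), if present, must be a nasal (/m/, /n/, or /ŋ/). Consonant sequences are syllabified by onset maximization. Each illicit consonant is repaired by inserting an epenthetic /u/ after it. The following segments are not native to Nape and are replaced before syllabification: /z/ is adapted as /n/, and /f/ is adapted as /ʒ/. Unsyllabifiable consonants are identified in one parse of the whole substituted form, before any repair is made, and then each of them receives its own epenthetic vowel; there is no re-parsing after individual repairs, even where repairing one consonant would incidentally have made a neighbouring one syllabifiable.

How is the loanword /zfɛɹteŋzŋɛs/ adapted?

nuʒɛɹuteŋnuŋɛsu

Substitution: /z/ → /n/, /f/ → /ʒ/, giving /nʒɛɹteŋnŋɛs/.
The consonants /n/, /ɹ/, /n/, /s/ cannot be parsed into a legal (C)V(N) syllable (only a nasal (/m/, /n/, or /ŋ/) is licensed in coda position; onsets are limited to one consonant).
Epenthesis after each stranded consonant: /n/ → /nu/, /ɹ/ → /ɹu/, /n/ → /nu/, /s/ → /su/.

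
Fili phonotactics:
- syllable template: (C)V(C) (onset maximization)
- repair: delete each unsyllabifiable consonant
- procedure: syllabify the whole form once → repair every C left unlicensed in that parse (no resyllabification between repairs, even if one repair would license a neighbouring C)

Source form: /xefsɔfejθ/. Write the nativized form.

Under (C)V(C), the unsyllabifiable consonants are /θ/ (at most one coda consonant is licensed; onsets are limited to one consonant).
Deleting the stranded consonants removes /θ/.

xefsɔfej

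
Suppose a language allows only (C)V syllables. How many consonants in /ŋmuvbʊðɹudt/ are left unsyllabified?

5

Syllabifying with onset maximization leaves /ŋ/, /v/, /ð/, /d/, /t/ stranded (no codas are permitted; onsets are limited to one consonant).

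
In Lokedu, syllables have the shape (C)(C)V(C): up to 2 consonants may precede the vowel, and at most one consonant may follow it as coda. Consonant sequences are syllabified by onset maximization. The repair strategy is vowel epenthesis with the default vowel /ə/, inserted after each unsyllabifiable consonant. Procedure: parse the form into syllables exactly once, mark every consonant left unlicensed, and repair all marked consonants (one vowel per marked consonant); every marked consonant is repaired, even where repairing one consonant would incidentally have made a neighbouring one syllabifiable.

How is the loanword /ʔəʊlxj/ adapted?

ʔəʊlxəjə

Under (C)(C)V(C), the unsyllabifiable consonants are /x/, /j/ (at most one coda consonant is licensed; onsets may contain at most 2 consonants).
Epenthesis after each stranded consonant: /x/ → /xə/, /j/ → /jə/.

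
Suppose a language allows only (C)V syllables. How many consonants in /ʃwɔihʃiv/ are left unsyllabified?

3

The consonants /ʃ/, /h/, /v/ cannot be parsed into a legal (C)V syllable (no codas are permitted; onsets are limited to one consonant).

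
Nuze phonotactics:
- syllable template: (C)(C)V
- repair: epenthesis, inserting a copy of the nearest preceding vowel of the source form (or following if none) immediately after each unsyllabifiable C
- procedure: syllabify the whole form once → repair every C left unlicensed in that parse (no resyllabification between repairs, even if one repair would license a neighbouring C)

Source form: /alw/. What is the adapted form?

Under (C)(C)V, the unsyllabifiable consonants are /l/, /w/ (no codas are permitted; onsets may contain at most 2 consonants).
Inserting the epenthetic vowel yields /l/ → /la/, /w/ → /wa/.

alawa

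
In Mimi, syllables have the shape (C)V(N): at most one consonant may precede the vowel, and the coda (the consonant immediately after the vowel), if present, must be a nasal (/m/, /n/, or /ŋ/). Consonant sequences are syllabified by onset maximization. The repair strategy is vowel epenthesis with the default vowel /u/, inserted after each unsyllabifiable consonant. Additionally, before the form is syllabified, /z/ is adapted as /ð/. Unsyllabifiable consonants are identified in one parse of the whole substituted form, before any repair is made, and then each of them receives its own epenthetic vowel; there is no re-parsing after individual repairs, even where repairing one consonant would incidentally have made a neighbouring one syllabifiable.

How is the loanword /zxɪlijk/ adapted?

ðuxɪlijuku

Substitution: /z/ → /ð/, giving /ðxɪlijk/.
Under (C)V(N), the unsyllabifiable consonants are /ð/, /j/, /k/ (only a nasal (/m/, /n/, or /ŋ/) is licensed in coda position; onsets are limited to one consonant).
Each unlicensed consonant becomes the onset of a new syllable: /ð/ → /ðu/, /j/ → /ju/, /k/ → /ku/.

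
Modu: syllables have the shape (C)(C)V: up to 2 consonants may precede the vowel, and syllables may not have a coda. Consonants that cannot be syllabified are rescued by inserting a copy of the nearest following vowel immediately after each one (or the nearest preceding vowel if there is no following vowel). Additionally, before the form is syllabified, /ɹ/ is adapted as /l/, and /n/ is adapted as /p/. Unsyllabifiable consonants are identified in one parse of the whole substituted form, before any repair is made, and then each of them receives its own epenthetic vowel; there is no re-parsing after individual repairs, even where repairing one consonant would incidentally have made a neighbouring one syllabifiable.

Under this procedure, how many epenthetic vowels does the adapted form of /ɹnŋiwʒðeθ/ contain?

After substitution the input is /lpŋiwʒðeθ/.
The unsyllabifiable consonants are /l/, /w/, /θ/; each receives one epenthetic vowel.

3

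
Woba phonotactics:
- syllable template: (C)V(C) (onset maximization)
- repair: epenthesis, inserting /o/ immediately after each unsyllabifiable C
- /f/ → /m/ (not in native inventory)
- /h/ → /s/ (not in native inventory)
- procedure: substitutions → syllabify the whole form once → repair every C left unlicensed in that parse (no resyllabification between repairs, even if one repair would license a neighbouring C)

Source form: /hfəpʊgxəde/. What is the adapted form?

soməpʊgxəde

Substitution: /h/ → /s/, /f/ → /m/, giving /sməpʊgxəde/.
Under (C)V(C), the unsyllabifiable consonants are /s/ (at most one coda consonant is licensed; onsets are limited to one consonant).
Epenthesis after each stranded consonant: /s/ → /so/.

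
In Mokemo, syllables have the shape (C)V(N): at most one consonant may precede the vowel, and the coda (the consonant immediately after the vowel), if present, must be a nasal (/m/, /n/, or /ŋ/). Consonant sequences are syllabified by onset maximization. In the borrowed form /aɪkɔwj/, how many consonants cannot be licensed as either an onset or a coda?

2

Under (C)V(N), the unsyllabifiable consonants are /w/, /j/ (only a nasal (/m/, /n/, or /ŋ/) is licensed in coda position; onsets are limited to one consonant).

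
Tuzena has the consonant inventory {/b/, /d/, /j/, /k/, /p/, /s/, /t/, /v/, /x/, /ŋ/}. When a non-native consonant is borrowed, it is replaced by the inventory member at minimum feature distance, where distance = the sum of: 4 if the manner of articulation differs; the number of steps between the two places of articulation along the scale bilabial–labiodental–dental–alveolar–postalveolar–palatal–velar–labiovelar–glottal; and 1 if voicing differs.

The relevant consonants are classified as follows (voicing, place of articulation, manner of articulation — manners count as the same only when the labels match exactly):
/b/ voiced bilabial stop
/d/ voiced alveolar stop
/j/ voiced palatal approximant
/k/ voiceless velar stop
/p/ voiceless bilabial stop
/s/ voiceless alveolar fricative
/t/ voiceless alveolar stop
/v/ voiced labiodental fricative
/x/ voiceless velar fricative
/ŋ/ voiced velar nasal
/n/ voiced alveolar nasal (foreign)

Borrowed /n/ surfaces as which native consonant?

ŋ

/ŋ/ is closest: same manner (nasal), place distance 3 (alveolar→velar), same voicing; total 3. Next closest is /d/ at distance 4.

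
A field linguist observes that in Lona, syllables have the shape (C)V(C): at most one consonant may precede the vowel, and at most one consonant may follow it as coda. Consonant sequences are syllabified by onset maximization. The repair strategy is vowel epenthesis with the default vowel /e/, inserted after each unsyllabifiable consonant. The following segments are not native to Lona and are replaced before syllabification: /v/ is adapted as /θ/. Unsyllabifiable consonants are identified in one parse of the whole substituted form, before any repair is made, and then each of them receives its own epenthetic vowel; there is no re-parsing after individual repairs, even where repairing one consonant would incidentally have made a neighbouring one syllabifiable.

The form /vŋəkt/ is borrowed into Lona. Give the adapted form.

θeŋəkte

Substitution: /v/ → /θ/, giving /θŋəkt/.
Syllabifying with onset maximization leaves /θ/, /t/ stranded (at most one coda consonant is licensed; onsets are limited to one consonant).
Inserting the epenthetic vowel yields /θ/ → /θe/, /t/ → /te/.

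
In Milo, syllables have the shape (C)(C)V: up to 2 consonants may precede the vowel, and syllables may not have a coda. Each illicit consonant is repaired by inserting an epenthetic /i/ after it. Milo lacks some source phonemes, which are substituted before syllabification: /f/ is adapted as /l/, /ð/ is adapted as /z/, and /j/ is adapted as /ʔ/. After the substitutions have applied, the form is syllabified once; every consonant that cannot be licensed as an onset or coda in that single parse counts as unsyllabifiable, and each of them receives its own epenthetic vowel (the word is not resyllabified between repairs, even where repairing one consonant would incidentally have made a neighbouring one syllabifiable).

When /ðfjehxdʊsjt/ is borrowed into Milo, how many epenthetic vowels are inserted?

5

After substitution the input is /zlʔehxdʊsʔt/.
The unsyllabifiable consonants are /z/, /h/, /s/, /ʔ/, /t/; each receives one epenthetic vowel.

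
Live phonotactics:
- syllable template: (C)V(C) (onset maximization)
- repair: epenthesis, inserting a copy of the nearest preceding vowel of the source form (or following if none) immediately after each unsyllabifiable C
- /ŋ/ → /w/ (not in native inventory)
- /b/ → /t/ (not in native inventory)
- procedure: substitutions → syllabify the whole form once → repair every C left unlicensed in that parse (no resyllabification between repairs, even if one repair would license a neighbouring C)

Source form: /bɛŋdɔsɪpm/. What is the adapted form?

tɛwdɔsɪpmɪ

Substitution: /b/ → /t/, /ŋ/ → /w/, giving /tɛwdɔsɪpm/.
Syllabifying with onset maximization leaves /m/ stranded (at most one coda consonant is licensed; onsets are limited to one consonant).
Each unlicensed consonant becomes the onset of a new syllable: /m/ → /mɪ/.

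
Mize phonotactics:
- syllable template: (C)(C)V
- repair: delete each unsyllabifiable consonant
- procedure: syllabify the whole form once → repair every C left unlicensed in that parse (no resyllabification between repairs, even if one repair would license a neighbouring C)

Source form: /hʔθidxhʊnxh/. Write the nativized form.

ʔθixhʊ

Under (C)(C)V, the unsyllabifiable consonants are /h/, /d/, /n/, /x/, /h/ (no codas are permitted; onsets may contain at most 2 consonants).
Deletion applies to /h/, /d/, /n/, /x/, /h/.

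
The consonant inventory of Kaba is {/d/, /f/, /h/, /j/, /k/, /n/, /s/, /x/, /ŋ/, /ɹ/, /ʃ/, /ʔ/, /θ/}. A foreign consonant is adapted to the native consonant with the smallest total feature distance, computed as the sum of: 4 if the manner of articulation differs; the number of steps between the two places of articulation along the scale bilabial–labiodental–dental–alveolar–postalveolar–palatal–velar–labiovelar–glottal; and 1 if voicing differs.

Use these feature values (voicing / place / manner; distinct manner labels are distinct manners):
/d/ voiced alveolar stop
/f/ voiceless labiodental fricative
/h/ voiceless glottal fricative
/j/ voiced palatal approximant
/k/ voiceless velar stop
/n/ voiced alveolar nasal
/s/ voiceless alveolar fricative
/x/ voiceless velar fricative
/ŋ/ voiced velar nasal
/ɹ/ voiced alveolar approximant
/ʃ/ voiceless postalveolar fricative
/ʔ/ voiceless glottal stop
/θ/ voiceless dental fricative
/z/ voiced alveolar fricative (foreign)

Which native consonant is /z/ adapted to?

/s/ is closest: same manner (fricative), place distance 0 (alveolar→alveolar), voicing differs (+1); total 1. Next closest is /ʃ/ at distance 2.

s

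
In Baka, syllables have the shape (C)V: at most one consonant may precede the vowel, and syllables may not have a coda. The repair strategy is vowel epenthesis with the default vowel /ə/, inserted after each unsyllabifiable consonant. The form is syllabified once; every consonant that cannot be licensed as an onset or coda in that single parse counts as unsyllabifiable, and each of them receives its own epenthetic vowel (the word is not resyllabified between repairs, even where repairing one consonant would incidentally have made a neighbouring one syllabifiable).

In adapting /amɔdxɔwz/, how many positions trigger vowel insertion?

3

The unsyllabifiable consonants are /d/, /w/, /z/; each receives one epenthetic vowel.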